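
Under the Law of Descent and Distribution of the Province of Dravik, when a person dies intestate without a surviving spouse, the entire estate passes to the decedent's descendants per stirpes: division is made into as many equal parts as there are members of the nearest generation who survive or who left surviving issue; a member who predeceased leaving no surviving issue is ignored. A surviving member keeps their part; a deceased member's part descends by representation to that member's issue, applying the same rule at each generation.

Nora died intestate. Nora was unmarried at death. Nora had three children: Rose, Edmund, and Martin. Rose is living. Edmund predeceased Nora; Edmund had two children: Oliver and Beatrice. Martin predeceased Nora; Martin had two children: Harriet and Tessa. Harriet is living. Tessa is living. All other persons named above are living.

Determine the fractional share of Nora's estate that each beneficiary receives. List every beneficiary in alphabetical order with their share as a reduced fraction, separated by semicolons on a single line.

There is no surviving spouse, so the entire estate passes to Nora's descendants per stirpes.
The estate is divided into 3 equal shares of 1/3 among Rose, Edmund, Martin.
Rose is living and takes 1/3.
Edmund predeceased; the 1/3 allotted to Edmund's branch passes to Edmund's issue by representation.
The 1/3 is divided into 2 equal shares of 1/6 among Oliver, Beatrice.
Oliver is living and takes 1/6.
Beatrice is living and takes 1/6.
Martin predeceased; the 1/3 allotted to Martin's branch passes to Martin's issue by representation.
The 1/3 is divided into 2 equal shares of 1/6 among Harriet, Tessa.
Harriet is living and takes 1/6.
Tessa is living and takes 1/6.

Beatrice 1/6; Harriet 1/6; Oliver 1/6; Rose 1/3; Tessa 1/6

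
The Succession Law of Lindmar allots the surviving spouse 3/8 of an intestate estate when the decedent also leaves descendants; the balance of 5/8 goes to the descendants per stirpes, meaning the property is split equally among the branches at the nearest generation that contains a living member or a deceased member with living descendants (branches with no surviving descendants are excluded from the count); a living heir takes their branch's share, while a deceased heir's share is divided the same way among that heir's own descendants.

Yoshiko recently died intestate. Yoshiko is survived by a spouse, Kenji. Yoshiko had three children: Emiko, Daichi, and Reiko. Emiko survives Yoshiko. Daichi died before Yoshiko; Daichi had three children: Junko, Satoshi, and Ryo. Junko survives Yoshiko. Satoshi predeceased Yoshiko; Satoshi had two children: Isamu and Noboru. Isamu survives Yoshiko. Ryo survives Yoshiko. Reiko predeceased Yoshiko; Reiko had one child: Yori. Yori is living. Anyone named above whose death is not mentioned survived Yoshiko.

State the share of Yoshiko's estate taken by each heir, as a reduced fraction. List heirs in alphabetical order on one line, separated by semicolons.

Kenji, as surviving spouse, takes 3/8.
The remaining 5/8 passes to Yoshiko's descendants per stirpes.
The 5/8 is divided into 3 equal shares of 5/24 among Emiko, Daichi, Reiko.
Emiko is living and takes 5/24.
Daichi predeceased; the 5/24 allotted to Daichi's branch passes to Daichi's issue by representation.
The 5/24 is divided into 3 equal shares of 5/72 among Junko, Satoshi, Ryo.
Junko is living and takes 5/72.
Satoshi predeceased; the 5/72 allotted to Satoshi's branch passes to Satoshi's issue by representation.
The 5/72 is divided into 2 equal shares of 5/144 among Isamu, Noboru.
Isamu is living and takes 5/144.
Noboru is living and takes 5/144.
Ryo is living and takes 5/72.
Reiko predeceased; the 5/24 allotted to Reiko's branch passes to Reiko's issue by representation.
Yori is the sole taker at this level and receives the full 5/24.

Emiko 5/24; Isamu 5/144; Junko 5/72; Kenji 3/8; Noboru 5/144; Ryo 5/72; Yori 5/24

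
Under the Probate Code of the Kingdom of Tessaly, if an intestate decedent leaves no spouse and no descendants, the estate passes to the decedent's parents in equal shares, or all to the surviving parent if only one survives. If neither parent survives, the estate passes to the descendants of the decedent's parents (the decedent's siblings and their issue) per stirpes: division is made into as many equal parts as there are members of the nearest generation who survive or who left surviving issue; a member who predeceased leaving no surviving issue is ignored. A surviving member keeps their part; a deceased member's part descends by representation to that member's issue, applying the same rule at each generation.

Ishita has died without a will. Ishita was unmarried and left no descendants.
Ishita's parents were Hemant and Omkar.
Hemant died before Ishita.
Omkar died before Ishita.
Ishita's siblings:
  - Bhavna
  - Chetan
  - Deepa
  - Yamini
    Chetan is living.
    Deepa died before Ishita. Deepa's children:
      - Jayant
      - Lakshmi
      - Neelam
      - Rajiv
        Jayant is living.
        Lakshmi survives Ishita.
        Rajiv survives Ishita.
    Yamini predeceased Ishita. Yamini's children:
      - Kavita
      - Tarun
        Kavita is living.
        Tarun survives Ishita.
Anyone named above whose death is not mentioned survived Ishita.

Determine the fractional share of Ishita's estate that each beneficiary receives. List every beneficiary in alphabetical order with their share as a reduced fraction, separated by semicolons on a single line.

Bhavna 1/4; Chetan 1/4; Jayant 1/16; Kavita 1/8; Lakshmi 1/16; Neelam 1/16; Rajiv 1/16; Tarun 1/8

Neither parent survives and there are no descendants, so the estate passes to Ishita's siblings and their issue per stirpes.
The estate is divided into 4 equal shares of 1/4 among Bhavna, Chetan, Deepa, Yamini.
Bhavna is living and takes 1/4.
Chetan is living and takes 1/4.
Deepa predeceased; the 1/4 allotted to Deepa's branch passes to Deepa's issue by representation.
The 1/4 is divided into 4 equal shares of 1/16 among Jayant, Lakshmi, Neelam, Rajiv.
Jayant is living and takes 1/16.
Lakshmi is living and takes 1/16.
Neelam is living and takes 1/16.
Rajiv is living and takes 1/16.
Yamini predeceased; the 1/4 allotted to Yamini's branch passes to Yamini's issue by representation.
The 1/4 is divided into 2 equal shares of 1/8 among Kavita, Tarun.
Kavita is living and takes 1/8.
Tarun is living and takes 1/8.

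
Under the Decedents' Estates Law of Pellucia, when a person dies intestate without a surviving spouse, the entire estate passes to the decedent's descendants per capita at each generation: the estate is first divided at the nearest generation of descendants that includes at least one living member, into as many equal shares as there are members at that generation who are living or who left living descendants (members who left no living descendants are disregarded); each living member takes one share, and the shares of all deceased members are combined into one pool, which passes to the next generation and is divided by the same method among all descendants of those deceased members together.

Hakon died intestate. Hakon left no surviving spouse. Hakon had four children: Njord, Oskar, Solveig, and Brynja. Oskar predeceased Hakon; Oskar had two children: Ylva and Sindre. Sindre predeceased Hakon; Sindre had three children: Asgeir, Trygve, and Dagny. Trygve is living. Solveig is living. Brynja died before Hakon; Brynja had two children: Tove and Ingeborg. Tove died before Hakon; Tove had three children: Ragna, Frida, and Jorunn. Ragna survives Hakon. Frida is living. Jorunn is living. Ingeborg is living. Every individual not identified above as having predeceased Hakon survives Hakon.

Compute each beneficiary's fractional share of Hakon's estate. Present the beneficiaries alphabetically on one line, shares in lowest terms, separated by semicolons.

Asgeir 1/24; Dagny 1/24; Frida 1/24; Ingeborg 1/8; Jorunn 1/24; Njord 1/4; Ragna 1/24; Solveig 1/4; Trygve 1/24; Ylva 1/8

There is no surviving spouse, so the entire estate passes to Hakon's descendants per capita at each generation.
At generation 1 (Njord, Oskar, Solveig, Brynja) there are 4 shares of (1)/4 = 1/4 each.
Living: Njord and Solveig — each takes 1/4.
Deceased: Oskar and Brynja. Their combined 1/2 is pooled and carried to generation 2.
At generation 2 (Ylva, Sindre, Tove, Ingeborg) there are 4 shares of (1/2)/4 = 1/8 each.
Living: Ylva and Ingeborg — each takes 1/8.
Deceased: Sindre and Tove. Their combined 1/4 is pooled and carried to generation 3.
At generation 3 (Asgeir, Trygve, Dagny, Ragna, Frida, Jorunn) there are 6 shares of (1/4)/6 = 1/24 each.
Living: Asgeir, Trygve, Dagny, Ragna, Frida, and Jorunn — each takes 1/24.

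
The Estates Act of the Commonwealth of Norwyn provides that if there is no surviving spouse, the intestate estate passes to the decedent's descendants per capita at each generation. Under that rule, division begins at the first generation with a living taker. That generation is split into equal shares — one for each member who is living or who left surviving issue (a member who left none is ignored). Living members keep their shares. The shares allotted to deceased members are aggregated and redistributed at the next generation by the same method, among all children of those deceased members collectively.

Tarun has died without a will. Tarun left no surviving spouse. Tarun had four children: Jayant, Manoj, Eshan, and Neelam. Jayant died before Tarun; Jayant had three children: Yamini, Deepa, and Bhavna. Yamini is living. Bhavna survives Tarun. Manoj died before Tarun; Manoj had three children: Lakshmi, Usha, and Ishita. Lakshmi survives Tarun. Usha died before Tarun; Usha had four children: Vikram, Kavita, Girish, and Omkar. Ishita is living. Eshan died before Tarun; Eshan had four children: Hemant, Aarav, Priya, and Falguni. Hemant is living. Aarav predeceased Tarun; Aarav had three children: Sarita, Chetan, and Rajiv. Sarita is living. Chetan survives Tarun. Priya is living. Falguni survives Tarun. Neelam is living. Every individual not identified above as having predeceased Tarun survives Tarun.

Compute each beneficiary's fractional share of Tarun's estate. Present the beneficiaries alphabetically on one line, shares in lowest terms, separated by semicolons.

Bhavna 3/40; Chetan 3/140; Deepa 3/40; Falguni 3/40; Girish 3/140; Hemant 3/40; Ishita 3/40; Kavita 3/140; Lakshmi 3/40; Neelam 1/4; Omkar 3/140; Priya 3/40; Rajiv 3/140; Sarita 3/140; Vikram 3/140; Yamini 3/40

There is no surviving spouse, so the entire estate passes to Tarun's descendants per capita at each generation.
At generation 1 (Jayant, Manoj, Eshan, Neelam) there are 4 shares of (1)/4 = 1/4 each.
Living: Neelam — each takes 1/4.
Deceased: Jayant, Manoj, and Eshan. Their combined 3/4 is pooled and carried to generation 2.
At generation 2 (Yamini, Deepa, Bhavna, Lakshmi, Usha, Ishita, Hemant, Aarav, Priya, Falguni) there are 10 shares of (3/4)/10 = 3/40 each.
Living: Yamini, Deepa, Bhavna, Lakshmi, Ishita, Hemant, Priya, and Falguni — each takes 3/40.
Deceased: Usha and Aarav. Their combined 3/20 is pooled and carried to generation 3.
At generation 3 (Vikram, Kavita, Girish, Omkar, Sarita, Chetan, Rajiv) there are 7 shares of (3/20)/7 = 3/140 each.
Living: Vikram, Kavita, Girish, Omkar, Sarita, Chetan, and Rajiv — each takes 3/140.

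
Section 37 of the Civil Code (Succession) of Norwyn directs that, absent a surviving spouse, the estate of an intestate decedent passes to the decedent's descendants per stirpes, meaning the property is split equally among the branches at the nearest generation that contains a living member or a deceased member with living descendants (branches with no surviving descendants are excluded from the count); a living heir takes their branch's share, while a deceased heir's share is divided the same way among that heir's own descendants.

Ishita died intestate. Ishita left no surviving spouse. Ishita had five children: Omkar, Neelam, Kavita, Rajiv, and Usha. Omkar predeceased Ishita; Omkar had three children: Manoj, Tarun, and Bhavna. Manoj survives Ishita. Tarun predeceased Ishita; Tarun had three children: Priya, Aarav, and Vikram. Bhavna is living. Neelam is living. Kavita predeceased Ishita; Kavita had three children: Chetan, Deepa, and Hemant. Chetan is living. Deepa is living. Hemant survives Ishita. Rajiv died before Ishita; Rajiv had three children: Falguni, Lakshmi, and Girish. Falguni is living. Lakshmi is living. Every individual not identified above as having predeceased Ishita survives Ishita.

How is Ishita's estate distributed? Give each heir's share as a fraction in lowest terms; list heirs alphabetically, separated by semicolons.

Aarav 1/45; Bhavna 1/15; Chetan 1/15; Deepa 1/15; Falguni 1/15; Girish 1/15; Hemant 1/15; Lakshmi 1/15; Manoj 1/15; Neelam 1/5; Priya 1/45; Usha 1/5; Vikram 1/45

There is no surviving spouse, so the entire estate passes to Ishita's descendants per stirpes.
The estate is divided into 5 equal shares of 1/5 among Omkar, Neelam, Kavita, Rajiv, Usha.
Omkar predeceased; the 1/5 allotted to Omkar's branch passes to Omkar's issue by representation.
The 1/5 is divided into 3 equal shares of 1/15 among Manoj, Tarun, Bhavna.
Manoj is living and takes 1/15.
Tarun predeceased; the 1/15 allotted to Tarun's branch passes to Tarun's issue by representation.
The 1/15 is divided into 3 equal shares of 1/45 among Priya, Aarav, Vikram.
Priya is living and takes 1/45.
Aarav is living and takes 1/45.
Vikram is living and takes 1/45.
Bhavna is living and takes 1/15.
Neelam is living and takes 1/5.
Kavita predeceased; the 1/5 allotted to Kavita's branch passes to Kavita's issue by representation.
The 1/5 is divided into 3 equal shares of 1/15 among Chetan, Deepa, Hemant.
Chetan is living and takes 1/15.
Deepa is living and takes 1/15.
Hemant is living and takes 1/15.
Rajiv predeceased; the 1/5 allotted to Rajiv's branch passes to Rajiv's issue by representation.
The 1/5 is divided into 3 equal shares of 1/15 among Falguni, Lakshmi, Girish.
Falguni is living and takes 1/15.
Lakshmi is living and takes 1/15.
Girish is living and takes 1/15.
Usha is living and takes 1/5.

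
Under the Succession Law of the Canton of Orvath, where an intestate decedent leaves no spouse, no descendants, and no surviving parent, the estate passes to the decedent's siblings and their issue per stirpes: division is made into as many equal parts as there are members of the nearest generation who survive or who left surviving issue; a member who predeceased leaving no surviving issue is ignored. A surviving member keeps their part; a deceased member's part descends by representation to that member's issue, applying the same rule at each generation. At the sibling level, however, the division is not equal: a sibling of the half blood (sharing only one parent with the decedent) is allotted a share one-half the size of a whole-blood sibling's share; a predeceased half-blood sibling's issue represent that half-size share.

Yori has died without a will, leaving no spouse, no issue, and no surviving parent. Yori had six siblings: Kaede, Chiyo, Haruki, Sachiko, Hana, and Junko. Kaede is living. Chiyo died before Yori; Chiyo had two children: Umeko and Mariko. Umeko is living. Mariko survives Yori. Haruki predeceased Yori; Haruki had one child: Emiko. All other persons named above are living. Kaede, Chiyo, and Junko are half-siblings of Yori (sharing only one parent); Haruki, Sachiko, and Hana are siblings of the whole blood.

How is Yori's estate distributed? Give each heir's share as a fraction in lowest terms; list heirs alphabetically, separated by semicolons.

Emiko 2/9; Hana 2/9; Junko 1/9; Kaede 1/9; Mariko 1/18; Sachiko 2/9; Umeko 1/18

No spouse, descendants, or parent survives, so the estate passes to Yori's siblings per stirpes.
Half-blood siblings count for one-half the weight of whole-blood siblings at the initial division.
Dividing 1 in proportion to weights (total weight 9/2): Kaede (weight 1/2) → 1/9; Chiyo (weight 1/2) → 1/9; Haruki (weight 1) → 2/9; Sachiko (weight 1) → 2/9; Hana (weight 1) → 2/9; Junko (weight 1/2) → 1/9.
Kaede is living and takes 1/9.
Chiyo predeceased; the 1/9 allotted to Chiyo's branch passes to Chiyo's issue by representation.
The 1/9 is divided into 2 equal shares of 1/18 among Umeko, Mariko.
Umeko is living and takes 1/18.
Mariko is living and takes 1/18.
Haruki predeceased; the 2/9 allotted to Haruki's branch passes to Haruki's issue by representation.
Emiko is the sole taker at this level and receives the full 2/9.
Sachiko is living and takes 2/9.
Hana is living and takes 2/9.
Junko is living and takes 1/9.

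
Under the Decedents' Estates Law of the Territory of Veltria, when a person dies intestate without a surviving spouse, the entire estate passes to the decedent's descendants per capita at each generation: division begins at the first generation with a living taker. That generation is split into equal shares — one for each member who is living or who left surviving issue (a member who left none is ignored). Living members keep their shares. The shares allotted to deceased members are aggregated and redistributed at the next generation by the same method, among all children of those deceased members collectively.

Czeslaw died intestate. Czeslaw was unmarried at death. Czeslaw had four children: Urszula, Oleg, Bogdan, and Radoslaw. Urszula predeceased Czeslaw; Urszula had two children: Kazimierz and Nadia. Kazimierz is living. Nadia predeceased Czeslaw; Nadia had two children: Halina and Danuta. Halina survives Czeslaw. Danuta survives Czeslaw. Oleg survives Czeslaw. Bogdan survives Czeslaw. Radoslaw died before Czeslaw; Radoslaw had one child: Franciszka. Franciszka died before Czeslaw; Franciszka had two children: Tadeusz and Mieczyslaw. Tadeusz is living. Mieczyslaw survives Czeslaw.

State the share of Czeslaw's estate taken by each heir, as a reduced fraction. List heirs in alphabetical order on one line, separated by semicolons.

Bogdan 1/4; Danuta 1/12; Halina 1/12; Kazimierz 1/6; Mieczyslaw 1/12; Oleg 1/4; Tadeusz 1/12

There is no surviving spouse, so the entire estate passes to Czeslaw's descendants per capita at each generation.
At generation 1 (Urszula, Oleg, Bogdan, Radoslaw) there are 4 shares of (1)/4 = 1/4 each.
Living: Oleg and Bogdan — each takes 1/4.
Deceased: Urszula and Radoslaw. Their combined 1/2 is pooled and carried to generation 2.
At generation 2 (Kazimierz, Nadia, Franciszka) there are 3 shares of (1/2)/3 = 1/6 each.
Living: Kazimierz — each takes 1/6.
Deceased: Nadia and Franciszka. Their combined 1/3 is pooled and carried to generation 3.
At generation 3 (Halina, Danuta, Tadeusz, Mieczyslaw) there are 4 shares of (1/3)/4 = 1/12 each.
Living: Halina, Danuta, Tadeusz, and Mieczyslaw — each takes 1/12.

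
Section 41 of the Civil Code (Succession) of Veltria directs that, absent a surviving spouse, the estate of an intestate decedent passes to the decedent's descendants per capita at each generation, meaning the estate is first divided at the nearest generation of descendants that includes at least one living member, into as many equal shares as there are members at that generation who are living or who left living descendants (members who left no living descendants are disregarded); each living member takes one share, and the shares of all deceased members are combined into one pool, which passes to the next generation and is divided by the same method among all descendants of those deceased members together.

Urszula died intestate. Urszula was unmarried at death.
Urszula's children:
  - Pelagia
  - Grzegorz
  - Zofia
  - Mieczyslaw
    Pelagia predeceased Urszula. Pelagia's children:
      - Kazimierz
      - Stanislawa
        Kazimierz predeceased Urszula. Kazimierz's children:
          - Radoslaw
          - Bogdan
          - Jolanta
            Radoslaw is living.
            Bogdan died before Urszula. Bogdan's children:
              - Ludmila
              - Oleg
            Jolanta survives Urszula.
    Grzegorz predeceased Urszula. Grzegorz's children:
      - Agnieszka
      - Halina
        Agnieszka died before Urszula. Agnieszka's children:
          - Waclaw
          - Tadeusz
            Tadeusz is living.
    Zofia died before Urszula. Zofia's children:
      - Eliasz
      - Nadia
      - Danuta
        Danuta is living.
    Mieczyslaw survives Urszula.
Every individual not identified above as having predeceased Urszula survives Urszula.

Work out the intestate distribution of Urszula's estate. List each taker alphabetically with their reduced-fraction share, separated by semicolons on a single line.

There is no surviving spouse, so the entire estate passes to Urszula's descendants per capita at each generation.
At generation 1 (Pelagia, Grzegorz, Zofia, Mieczyslaw) there are 4 shares of (1)/4 = 1/4 each.
Living: Mieczyslaw — each takes 1/4.
Deceased: Pelagia, Grzegorz, and Zofia. Their combined 3/4 is pooled and carried to generation 2.
At generation 2 (Kazimierz, Stanislawa, Agnieszka, Halina, Eliasz, Nadia, Danuta) there are 7 shares of (3/4)/7 = 3/28 each.
Living: Stanislawa, Halina, Eliasz, Nadia, and Danuta — each takes 3/28.
Deceased: Kazimierz and Agnieszka. Their combined 3/14 is pooled and carried to generation 3.
At generation 3 (Radoslaw, Bogdan, Jolanta, Waclaw, Tadeusz) there are 5 shares of (3/14)/5 = 3/70 each.
Living: Radoslaw, Jolanta, Waclaw, and Tadeusz — each takes 3/70.
Deceased: Bogdan. That 3/70 share is carried to generation 4.
At generation 4 (Ludmila, Oleg) there are 2 shares of (3/70)/2 = 3/140 each.
Living: Ludmila and Oleg — each takes 3/140.

Danuta 3/28; Eliasz 3/28; Halina 3/28; Jolanta 3/70; Ludmila 3/140; Mieczyslaw 1/4; Nadia 3/28; Oleg 3/140; Radoslaw 3/70; Stanislawa 3/28; Tadeusz 3/70; Waclaw 3/70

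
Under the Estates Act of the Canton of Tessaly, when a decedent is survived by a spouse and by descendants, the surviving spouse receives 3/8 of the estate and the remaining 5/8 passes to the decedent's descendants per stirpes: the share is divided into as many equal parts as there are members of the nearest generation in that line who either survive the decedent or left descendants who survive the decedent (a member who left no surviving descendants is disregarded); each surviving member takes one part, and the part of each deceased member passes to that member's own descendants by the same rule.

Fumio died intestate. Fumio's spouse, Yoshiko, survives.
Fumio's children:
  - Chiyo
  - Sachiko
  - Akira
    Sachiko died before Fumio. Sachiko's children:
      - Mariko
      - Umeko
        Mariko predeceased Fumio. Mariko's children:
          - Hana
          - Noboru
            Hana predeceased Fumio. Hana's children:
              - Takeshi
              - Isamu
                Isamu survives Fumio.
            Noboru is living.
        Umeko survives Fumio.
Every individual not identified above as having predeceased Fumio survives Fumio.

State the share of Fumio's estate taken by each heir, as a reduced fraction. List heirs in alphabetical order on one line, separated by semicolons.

Akira 5/24; Chiyo 5/24; Isamu 5/192; Noboru 5/96; Takeshi 5/192; Umeko 5/48; Yoshiko 3/8

Yoshiko, as surviving spouse, takes 3/8.
The remaining 5/8 passes to Fumio's descendants per stirpes.
The 5/8 is divided into 3 equal shares of 5/24 among Chiyo, Sachiko, Akira.
Chiyo is living and takes 5/24.
Sachiko predeceased; the 5/24 allotted to Sachiko's branch passes to Sachiko's issue by representation.
The 5/24 is divided into 2 equal shares of 5/48 among Mariko, Umeko.
Mariko predeceased; the 5/48 allotted to Mariko's branch passes to Mariko's issue by representation.
The 5/48 is divided into 2 equal shares of 5/96 among Hana, Noboru.
Hana predeceased; the 5/96 allotted to Hana's branch passes to Hana's issue by representation.
The 5/96 is divided into 2 equal shares of 5/192 among Takeshi, Isamu.
Takeshi is living and takes 5/192.
Isamu is living and takes 5/192.
Noboru is living and takes 5/96.
Umeko is living and takes 5/48.
Akira is living and takes 5/24.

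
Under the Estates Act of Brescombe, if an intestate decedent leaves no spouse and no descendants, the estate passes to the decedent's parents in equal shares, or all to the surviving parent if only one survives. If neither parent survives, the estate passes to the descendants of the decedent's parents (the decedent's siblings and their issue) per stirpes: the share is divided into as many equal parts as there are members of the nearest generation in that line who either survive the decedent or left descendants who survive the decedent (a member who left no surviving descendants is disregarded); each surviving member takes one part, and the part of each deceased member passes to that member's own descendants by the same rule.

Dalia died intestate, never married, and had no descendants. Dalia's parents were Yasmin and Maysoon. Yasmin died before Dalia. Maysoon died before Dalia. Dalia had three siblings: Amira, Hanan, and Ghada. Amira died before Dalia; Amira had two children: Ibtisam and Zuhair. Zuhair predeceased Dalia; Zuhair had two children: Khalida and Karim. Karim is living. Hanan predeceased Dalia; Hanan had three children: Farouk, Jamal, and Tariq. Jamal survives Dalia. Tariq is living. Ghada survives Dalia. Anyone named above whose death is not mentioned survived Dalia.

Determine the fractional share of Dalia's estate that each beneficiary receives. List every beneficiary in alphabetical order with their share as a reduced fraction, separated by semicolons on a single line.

Neither parent survives and there are no descendants, so the estate passes to Dalia's siblings and their issue per stirpes.
The estate is divided into 3 equal shares of 1/3 among Amira, Hanan, Ghada.
Amira predeceased; the 1/3 allotted to Amira's branch passes to Amira's issue by representation.
The 1/3 is divided into 2 equal shares of 1/6 among Ibtisam, Zuhair.
Ibtisam is living and takes 1/6.
Zuhair predeceased; the 1/6 allotted to Zuhair's branch passes to Zuhair's issue by representation.
The 1/6 is divided into 2 equal shares of 1/12 among Khalida, Karim.
Khalida is living and takes 1/12.
Karim is living and takes 1/12.
Hanan predeceased; the 1/3 allotted to Hanan's branch passes to Hanan's issue by representation.
The 1/3 is divided into 3 equal shares of 1/9 among Farouk, Jamal, Tariq.
Farouk is living and takes 1/9.
Jamal is living and takes 1/9.
Tariq is living and takes 1/9.
Ghada is living and takes 1/3.

Farouk 1/9; Ghada 1/3; Ibtisam 1/6; Jamal 1/9; Karim 1/12; Khalida 1/12; Tariq 1/9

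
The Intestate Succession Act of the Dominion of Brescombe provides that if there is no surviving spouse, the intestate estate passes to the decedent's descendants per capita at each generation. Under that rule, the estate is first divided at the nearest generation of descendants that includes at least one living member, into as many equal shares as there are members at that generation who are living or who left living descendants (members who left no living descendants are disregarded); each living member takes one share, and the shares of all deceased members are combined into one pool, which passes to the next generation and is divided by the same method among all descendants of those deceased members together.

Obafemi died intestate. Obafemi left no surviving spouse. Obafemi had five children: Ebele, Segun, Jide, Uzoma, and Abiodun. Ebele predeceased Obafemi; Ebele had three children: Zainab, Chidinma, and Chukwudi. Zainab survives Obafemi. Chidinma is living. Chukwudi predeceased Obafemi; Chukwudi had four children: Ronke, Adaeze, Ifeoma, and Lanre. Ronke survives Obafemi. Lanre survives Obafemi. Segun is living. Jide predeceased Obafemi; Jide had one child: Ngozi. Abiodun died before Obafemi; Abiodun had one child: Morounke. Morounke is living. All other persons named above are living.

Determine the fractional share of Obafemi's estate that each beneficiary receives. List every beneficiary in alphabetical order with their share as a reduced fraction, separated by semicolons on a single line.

Adaeze 3/100; Chidinma 3/25; Ifeoma 3/100; Lanre 3/100; Morounke 3/25; Ngozi 3/25; Ronke 3/100; Segun 1/5; Uzoma 1/5; Zainab 3/25

There is no surviving spouse, so the entire estate passes to Obafemi's descendants per capita at each generation.
At generation 1 (Ebele, Segun, Jide, Uzoma, Abiodun) there are 5 shares of (1)/5 = 1/5 each.
Living: Segun and Uzoma — each takes 1/5.
Deceased: Ebele, Jide, and Abiodun. Their combined 3/5 is pooled and carried to generation 2.
At generation 2 (Zainab, Chidinma, Chukwudi, Ngozi, Morounke) there are 5 shares of (3/5)/5 = 3/25 each.
Living: Zainab, Chidinma, Ngozi, and Morounke — each takes 3/25.
Deceased: Chukwudi. That 3/25 share is carried to generation 3.
At generation 3 (Ronke, Adaeze, Ifeoma, Lanre) there are 4 shares of (3/25)/4 = 3/100 each.
Living: Ronke, Adaeze, Ifeoma, and Lanre — each takes 3/100.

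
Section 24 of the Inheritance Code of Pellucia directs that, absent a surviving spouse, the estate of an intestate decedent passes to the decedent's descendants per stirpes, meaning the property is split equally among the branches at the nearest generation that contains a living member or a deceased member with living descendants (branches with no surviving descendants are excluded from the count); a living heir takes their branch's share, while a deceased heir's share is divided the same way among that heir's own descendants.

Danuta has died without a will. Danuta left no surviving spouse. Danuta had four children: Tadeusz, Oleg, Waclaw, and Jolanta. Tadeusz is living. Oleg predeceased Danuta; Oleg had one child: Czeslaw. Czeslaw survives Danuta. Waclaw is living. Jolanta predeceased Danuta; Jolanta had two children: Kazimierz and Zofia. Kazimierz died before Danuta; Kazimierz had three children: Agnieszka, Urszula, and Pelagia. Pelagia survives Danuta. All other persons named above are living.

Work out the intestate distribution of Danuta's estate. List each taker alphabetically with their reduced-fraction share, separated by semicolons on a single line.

There is no surviving spouse, so the entire estate passes to Danuta's descendants per stirpes.
The estate is divided into 4 equal shares of 1/4 among Tadeusz, Oleg, Waclaw, Jolanta.
Tadeusz is living and takes 1/4.
Oleg predeceased; the 1/4 allotted to Oleg's branch passes to Oleg's issue by representation.
Czeslaw is the sole taker at this level and receives the full 1/4.
Waclaw is living and takes 1/4.
Jolanta predeceased; the 1/4 allotted to Jolanta's branch passes to Jolanta's issue by representation.
The 1/4 is divided into 2 equal shares of 1/8 among Kazimierz, Zofia.
Kazimierz predeceased; the 1/8 allotted to Kazimierz's branch passes to Kazimierz's issue by representation.
The 1/8 is divided into 3 equal shares of 1/24 among Agnieszka, Urszula, Pelagia.
Agnieszka is living and takes 1/24.
Urszula is living and takes 1/24.
Pelagia is living and takes 1/24.
Zofia is living and takes 1/8.

Agnieszka 1/24; Czeslaw 1/4; Pelagia 1/24; Tadeusz 1/4; Urszula 1/24; Waclaw 1/4; Zofia 1/8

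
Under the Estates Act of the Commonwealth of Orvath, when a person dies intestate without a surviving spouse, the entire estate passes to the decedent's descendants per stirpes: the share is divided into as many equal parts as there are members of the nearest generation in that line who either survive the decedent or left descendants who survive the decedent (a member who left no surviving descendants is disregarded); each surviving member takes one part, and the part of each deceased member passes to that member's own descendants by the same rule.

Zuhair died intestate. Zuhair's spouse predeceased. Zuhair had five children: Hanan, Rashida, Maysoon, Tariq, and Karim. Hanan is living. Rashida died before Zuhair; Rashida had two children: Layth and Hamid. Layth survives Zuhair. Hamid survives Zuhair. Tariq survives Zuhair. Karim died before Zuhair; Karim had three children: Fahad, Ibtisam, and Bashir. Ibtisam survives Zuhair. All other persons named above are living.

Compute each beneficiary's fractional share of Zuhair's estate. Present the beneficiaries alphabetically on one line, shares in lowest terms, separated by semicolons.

There is no surviving spouse, so the entire estate passes to Zuhair's descendants per stirpes.
The estate is divided into 5 equal shares of 1/5 among Hanan, Rashida, Maysoon, Tariq, Karim.
Hanan is living and takes 1/5.
Rashida predeceased; the 1/5 allotted to Rashida's branch passes to Rashida's issue by representation.
The 1/5 is divided into 2 equal shares of 1/10 among Layth, Hamid.
Layth is living and takes 1/10.
Hamid is living and takes 1/10.
Maysoon is living and takes 1/5.
Tariq is living and takes 1/5.
Karim predeceased; the 1/5 allotted to Karim's branch passes to Karim's issue by representation.
The 1/5 is divided into 3 equal shares of 1/15 among Fahad, Ibtisam, Bashir.
Fahad is living and takes 1/15.
Ibtisam is living and takes 1/15.
Bashir is living and takes 1/15.

Bashir 1/15; Fahad 1/15; Hamid 1/10; Hanan 1/5; Ibtisam 1/15; Layth 1/10; Maysoon 1/5; Tariq 1/5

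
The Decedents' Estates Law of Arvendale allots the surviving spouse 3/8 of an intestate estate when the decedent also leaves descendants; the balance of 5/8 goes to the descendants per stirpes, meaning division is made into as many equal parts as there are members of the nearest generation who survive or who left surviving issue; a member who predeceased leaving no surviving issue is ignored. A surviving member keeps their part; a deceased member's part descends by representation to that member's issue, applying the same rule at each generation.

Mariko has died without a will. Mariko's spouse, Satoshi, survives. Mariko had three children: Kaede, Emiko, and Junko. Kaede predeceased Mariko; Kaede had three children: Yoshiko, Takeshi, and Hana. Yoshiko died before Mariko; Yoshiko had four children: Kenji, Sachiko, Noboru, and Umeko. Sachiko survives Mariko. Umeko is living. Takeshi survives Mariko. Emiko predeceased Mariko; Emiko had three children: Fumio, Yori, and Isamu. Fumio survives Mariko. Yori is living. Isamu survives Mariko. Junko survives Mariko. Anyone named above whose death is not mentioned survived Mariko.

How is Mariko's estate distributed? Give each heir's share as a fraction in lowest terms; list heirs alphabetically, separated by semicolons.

Fumio 5/72; Hana 5/72; Isamu 5/72; Junko 5/24; Kenji 5/288; Noboru 5/288; Sachiko 5/288; Satoshi 3/8; Takeshi 5/72; Umeko 5/288; Yori 5/72

Satoshi, as surviving spouse, takes 3/8.
The remaining 5/8 passes to Mariko's descendants per stirpes.
The 5/8 is divided into 3 equal shares of 5/24 among Kaede, Emiko, Junko.
Kaede predeceased; the 5/24 allotted to Kaede's branch passes to Kaede's issue by representation.
The 5/24 is divided into 3 equal shares of 5/72 among Yoshiko, Takeshi, Hana.
Yoshiko predeceased; the 5/72 allotted to Yoshiko's branch passes to Yoshiko's issue by representation.
The 5/72 is divided into 4 equal shares of 5/288 among Kenji, Sachiko, Noboru, Umeko.
Kenji is living and takes 5/288.
Sachiko is living and takes 5/288.
Noboru is living and takes 5/288.
Umeko is living and takes 5/288.
Takeshi is living and takes 5/72.
Hana is living and takes 5/72.
Emiko predeceased; the 5/24 allotted to Emiko's branch passes to Emiko's issue by representation.
The 5/24 is divided into 3 equal shares of 5/72 among Fumio, Yori, Isamu.
Fumio is living and takes 5/72.
Yori is living and takes 5/72.
Isamu is living and takes 5/72.
Junko is living and takes 5/24.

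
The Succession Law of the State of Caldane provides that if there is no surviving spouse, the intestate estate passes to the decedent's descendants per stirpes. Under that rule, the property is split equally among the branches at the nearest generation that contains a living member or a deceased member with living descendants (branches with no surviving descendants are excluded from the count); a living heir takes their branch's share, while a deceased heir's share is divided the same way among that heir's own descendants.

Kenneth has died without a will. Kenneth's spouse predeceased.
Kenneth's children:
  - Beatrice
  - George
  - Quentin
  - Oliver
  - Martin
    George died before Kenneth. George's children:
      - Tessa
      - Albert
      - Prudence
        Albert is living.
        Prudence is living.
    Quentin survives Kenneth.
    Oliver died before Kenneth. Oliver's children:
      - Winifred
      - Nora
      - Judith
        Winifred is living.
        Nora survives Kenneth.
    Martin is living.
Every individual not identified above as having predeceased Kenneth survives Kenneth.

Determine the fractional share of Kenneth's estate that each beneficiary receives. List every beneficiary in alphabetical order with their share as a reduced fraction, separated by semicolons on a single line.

Albert 1/15; Beatrice 1/5; Judith 1/15; Martin 1/5; Nora 1/15; Prudence 1/15; Quentin 1/5; Tessa 1/15; Winifred 1/15

There is no surviving spouse, so the entire estate passes to Kenneth's descendants per stirpes.
The estate is divided into 5 equal shares of 1/5 among Beatrice, George, Quentin, Oliver, Martin.
Beatrice is living and takes 1/5.
George predeceased; the 1/5 allotted to George's branch passes to George's issue by representation.
The 1/5 is divided into 3 equal shares of 1/15 among Tessa, Albert, Prudence.
Tessa is living and takes 1/15.
Albert is living and takes 1/15.
Prudence is living and takes 1/15.
Quentin is living and takes 1/5.
Oliver predeceased; the 1/5 allotted to Oliver's branch passes to Oliver's issue by representation.
The 1/5 is divided into 3 equal shares of 1/15 among Winifred, Nora, Judith.
Winifred is living and takes 1/15.
Nora is living and takes 1/15.
Judith is living and takes 1/15.
Martin is living and takes 1/5.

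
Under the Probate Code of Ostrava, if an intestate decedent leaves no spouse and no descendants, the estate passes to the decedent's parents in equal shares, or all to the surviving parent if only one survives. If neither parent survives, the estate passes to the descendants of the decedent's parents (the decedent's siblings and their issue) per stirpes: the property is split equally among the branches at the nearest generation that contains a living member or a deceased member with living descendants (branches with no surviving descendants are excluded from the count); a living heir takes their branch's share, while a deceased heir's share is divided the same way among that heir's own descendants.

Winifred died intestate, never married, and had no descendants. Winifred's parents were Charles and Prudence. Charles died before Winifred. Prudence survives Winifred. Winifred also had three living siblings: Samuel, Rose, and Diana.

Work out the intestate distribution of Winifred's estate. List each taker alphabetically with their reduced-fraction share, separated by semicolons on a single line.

Only one parent, Prudence, survives, so Prudence takes the entire estate. The siblings take nothing because a surviving parent has priority.

Prudence 1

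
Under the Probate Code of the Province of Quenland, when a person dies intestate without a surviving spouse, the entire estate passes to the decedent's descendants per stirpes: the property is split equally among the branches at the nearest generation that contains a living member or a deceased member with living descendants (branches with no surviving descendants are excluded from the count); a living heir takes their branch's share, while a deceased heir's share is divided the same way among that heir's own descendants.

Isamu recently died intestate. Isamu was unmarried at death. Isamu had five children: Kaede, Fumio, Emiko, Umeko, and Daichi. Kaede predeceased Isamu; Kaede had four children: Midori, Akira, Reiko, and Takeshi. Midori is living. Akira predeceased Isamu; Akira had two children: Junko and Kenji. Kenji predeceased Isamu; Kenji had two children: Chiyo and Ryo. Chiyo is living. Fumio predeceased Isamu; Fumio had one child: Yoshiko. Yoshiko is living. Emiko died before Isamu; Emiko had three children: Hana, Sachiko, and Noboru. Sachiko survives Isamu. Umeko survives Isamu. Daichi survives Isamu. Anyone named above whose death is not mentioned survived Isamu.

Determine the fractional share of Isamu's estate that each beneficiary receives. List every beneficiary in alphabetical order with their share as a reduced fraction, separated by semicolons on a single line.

Chiyo 1/80; Daichi 1/5; Hana 1/15; Junko 1/40; Midori 1/20; Noboru 1/15; Reiko 1/20; Ryo 1/80; Sachiko 1/15; Takeshi 1/20; Umeko 1/5; Yoshiko 1/5

There is no surviving spouse, so the entire estate passes to Isamu's descendants per stirpes.
The estate is divided into 5 equal shares of 1/5 among Kaede, Fumio, Emiko, Umeko, Daichi.
Kaede predeceased; the 1/5 allotted to Kaede's branch passes to Kaede's issue by representation.
The 1/5 is divided into 4 equal shares of 1/20 among Midori, Akira, Reiko, Takeshi.
Midori is living and takes 1/20.
Akira predeceased; the 1/20 allotted to Akira's branch passes to Akira's issue by representation.
The 1/20 is divided into 2 equal shares of 1/40 among Junko, Kenji.
Junko is living and takes 1/40.
Kenji predeceased; the 1/40 allotted to Kenji's branch passes to Kenji's issue by representation.
The 1/40 is divided into 2 equal shares of 1/80 among Chiyo, Ryo.
Chiyo is living and takes 1/80.
Ryo is living and takes 1/80.
Reiko is living and takes 1/20.
Takeshi is living and takes 1/20.
Fumio predeceased; the 1/5 allotted to Fumio's branch passes to Fumio's issue by representation.
Yoshiko is the sole taker at this level and receives the full 1/5.
Emiko predeceased; the 1/5 allotted to Emiko's branch passes to Emiko's issue by representation.
The 1/5 is divided into 3 equal shares of 1/15 among Hana, Sachiko, Noboru.
Hana is living and takes 1/15.
Sachiko is living and takes 1/15.
Noboru is living and takes 1/15.
Umeko is living and takes 1/5.
Daichi is living and takes 1/5.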